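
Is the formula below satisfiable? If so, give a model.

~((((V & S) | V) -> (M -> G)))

G: False; V: True; S: True; M: True

  ~((((V & S) | V) -> (M -> G))) = True
    ((V & S) | V) -> (M -> G) = False
      (V & S) | V = True
        V & S = True
      M -> G = False
The formula evaluates to True.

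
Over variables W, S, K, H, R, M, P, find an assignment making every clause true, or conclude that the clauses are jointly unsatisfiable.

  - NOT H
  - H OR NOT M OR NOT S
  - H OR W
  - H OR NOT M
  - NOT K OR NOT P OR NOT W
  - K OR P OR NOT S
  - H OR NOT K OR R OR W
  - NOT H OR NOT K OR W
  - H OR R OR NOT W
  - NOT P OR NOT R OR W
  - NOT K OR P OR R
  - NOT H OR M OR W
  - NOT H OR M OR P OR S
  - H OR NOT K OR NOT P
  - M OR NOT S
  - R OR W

W = True; S = False; K = True; H = False; R = True; M = False; P = False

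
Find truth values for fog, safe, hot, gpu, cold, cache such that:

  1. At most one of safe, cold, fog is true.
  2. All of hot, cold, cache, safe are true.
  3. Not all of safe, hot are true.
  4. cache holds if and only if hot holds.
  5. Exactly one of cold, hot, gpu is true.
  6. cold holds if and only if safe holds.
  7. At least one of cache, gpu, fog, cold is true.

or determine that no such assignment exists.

Case hot = True:
  (2) forces cold = True.
  Constraint (5) is violated (cold=T, hot=T) — contradiction.
Case hot = False:
  Constraint (2) is violated (hot=F) — contradiction.
Both cases fail — unsatisfiable.

The formula is unsatisfiable.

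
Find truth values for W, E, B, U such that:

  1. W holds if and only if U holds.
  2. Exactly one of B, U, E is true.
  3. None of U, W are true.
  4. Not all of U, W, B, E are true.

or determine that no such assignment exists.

W: False; E: True; B: False; U: False

  (1) W=F, U=F — same ✓
  (2) {B, U, E}: 1 true — exactly one ✓
  (3) {U, W}: 0 true — none ✓
  (4) {U, W, B, E}: 1/4 true — not all ✓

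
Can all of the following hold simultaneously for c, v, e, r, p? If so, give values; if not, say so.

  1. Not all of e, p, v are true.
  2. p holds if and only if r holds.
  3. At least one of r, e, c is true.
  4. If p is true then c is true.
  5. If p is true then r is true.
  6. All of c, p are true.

c = True, v = True, e = False, r = True, p = True

  (1) {e, p, v}: 2/3 true — not all ✓
  (2) p=T, r=T — same ✓
  (3) {r, e, c}: 2 true — at least one ✓
  (4) p=T ⇒ c: T ✓
  (5) p=T ⇒ r: T ✓
  (6) {c, p}: all 2 true ✓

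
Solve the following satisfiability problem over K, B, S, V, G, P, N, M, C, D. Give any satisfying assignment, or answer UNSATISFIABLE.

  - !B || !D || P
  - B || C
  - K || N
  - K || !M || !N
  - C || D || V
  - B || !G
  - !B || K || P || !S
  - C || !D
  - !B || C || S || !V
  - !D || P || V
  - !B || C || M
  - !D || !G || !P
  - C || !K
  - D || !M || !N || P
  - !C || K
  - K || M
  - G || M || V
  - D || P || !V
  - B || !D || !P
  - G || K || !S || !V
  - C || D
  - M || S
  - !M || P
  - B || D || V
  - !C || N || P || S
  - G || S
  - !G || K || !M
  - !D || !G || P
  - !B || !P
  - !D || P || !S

K = True; B = True; S = True; V = False; G = True; P = False; N = True; M = False; C = True; D = False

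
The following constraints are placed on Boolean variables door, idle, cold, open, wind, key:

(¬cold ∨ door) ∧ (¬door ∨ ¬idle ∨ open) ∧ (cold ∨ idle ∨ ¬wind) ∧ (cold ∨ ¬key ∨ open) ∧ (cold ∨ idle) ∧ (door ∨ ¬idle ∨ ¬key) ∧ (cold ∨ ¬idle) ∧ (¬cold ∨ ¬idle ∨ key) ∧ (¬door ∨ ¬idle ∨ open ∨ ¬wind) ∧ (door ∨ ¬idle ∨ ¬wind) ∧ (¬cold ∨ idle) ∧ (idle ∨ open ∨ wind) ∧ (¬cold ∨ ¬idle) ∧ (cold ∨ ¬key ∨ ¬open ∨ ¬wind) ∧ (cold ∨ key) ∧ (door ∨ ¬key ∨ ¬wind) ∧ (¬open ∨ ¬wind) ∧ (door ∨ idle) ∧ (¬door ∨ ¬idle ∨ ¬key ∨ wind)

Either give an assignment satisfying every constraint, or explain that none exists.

Unsatisfiable — no assignment works.

Case idle = True:
  (cold ∨ ¬idle) forces cold = True.
  Clause (¬cold ∨ ¬idle) is falsified — contradiction.
Case idle = False:
  (cold ∨ idle) forces cold = True.
  Clause (¬cold ∨ idle) is falsified — contradiction.
Both cases fail, so the formula is unsatisfiable.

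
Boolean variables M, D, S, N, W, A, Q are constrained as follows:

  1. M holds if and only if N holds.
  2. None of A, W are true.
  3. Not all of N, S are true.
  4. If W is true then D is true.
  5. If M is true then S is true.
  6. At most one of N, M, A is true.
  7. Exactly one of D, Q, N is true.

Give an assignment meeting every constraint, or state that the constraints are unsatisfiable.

M = False; D = False; S = True; N = False; W = False; A = False; Q = True

  (1) M=F, N=F — same ✓
  (2) {A, W}: 0 true — none ✓
  (3) {N, S}: 1/2 true — not all ✓
  (4) W=F ⇒ D: vacuous ✓
  (5) M=F ⇒ S: vacuous ✓
  (6) {N, M, A}: 0 true — at most one ✓
  (7) {D, Q, N}: 1 true — exactly one ✓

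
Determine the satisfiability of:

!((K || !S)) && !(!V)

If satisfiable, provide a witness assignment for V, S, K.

V=T; S=T; K=F

  !((K || !S)) = True
    K || !S = False
      !S = False
  !(!V) = True
    !V = False
Both conjuncts True, so the formula holds.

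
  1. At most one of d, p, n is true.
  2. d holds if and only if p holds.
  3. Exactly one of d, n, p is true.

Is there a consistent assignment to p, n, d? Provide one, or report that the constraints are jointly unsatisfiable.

p = False, n = True, d = False

  (1) {d, p, n}: 1 true — at most one ✓
  (2) d=F, p=F — same ✓
  (3) {d, n, p}: 1 true — exactly one ✓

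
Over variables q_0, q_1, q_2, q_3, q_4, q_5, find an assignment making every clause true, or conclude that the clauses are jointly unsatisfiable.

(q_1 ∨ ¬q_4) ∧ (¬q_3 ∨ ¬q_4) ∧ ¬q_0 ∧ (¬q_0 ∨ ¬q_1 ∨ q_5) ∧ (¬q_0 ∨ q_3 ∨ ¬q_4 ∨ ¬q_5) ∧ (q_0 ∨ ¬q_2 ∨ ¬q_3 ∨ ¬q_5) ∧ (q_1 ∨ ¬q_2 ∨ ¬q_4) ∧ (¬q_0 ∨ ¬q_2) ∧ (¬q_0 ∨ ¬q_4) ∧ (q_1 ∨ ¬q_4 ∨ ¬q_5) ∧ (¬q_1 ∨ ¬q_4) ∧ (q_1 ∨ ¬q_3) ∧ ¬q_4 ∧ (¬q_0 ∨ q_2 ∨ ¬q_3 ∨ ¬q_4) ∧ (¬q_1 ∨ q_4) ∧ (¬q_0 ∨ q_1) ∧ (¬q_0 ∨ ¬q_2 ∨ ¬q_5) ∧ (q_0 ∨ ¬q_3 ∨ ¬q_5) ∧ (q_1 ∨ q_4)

Case q_0 = True:
  Clause (¬q_0) is falsified — contradiction.
Case q_0 = False:
  (¬q_4) forces q_4 = False.
  (¬q_1 ∨ q_4) forces q_1 = False.
  Clause (q_1 ∨ q_4) is falsified — contradiction.
Both cases fail, so the formula is unsatisfiable.

The formula is unsatisfiable.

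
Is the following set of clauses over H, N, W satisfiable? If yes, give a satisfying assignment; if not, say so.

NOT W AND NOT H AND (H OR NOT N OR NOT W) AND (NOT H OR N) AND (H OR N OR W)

H=F, N=T, W=F

Unit clause (NOT W) forces W = False.
Unit clause (NOT H) forces H = False.
In (H OR N OR W) only N is left, so N = True.
All clauses satisfied.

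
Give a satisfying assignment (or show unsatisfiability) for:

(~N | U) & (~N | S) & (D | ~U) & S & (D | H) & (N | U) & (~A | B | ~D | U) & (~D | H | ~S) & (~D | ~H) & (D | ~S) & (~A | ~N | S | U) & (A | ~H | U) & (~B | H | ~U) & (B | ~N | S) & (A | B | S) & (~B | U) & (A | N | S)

UNSATISFIABLE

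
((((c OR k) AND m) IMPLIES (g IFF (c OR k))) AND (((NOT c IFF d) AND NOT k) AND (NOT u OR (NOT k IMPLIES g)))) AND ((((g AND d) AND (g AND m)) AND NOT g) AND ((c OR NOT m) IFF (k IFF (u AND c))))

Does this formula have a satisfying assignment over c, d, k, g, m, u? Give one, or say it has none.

Case g = True: the conjunct NOT g is False.
Case g = False: the conjunct g is False.
Both cases fail — unsatisfiable.

The formula is unsatisfiable.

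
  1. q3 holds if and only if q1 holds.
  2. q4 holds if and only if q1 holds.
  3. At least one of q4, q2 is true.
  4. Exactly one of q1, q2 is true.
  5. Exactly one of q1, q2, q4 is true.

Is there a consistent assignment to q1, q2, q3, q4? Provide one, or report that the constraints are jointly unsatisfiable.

q1=F, q2=T, q3=F, q4=F

  (1) q3=F, q1=F — same ✓
  (2) q4=F, q1=F — same ✓
  (3) {q4, q2}: 1 true — at least one ✓
  (4) {q1, q2}: 1 true — exactly one ✓
  (5) {q1, q2, q4}: 1 true — exactly one ✓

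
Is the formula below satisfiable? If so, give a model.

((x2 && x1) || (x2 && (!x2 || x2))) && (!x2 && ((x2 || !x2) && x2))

Case x2 = True: the conjunct !x2 is False.
Case x2 = False: the conjunct (x2 && x1) || (x2 && (!x2 || x2)) becomes (False && x1) || (False && True) = False.
Both cases fail — unsatisfiable.

No satisfying assignment exists.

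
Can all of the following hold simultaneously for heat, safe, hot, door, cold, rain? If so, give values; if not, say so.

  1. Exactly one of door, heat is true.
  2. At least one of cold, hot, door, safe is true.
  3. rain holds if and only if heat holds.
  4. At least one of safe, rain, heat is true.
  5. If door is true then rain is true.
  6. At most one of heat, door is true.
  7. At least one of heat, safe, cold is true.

heat = True, safe = True, hot = False, door = False, cold = True, rain = True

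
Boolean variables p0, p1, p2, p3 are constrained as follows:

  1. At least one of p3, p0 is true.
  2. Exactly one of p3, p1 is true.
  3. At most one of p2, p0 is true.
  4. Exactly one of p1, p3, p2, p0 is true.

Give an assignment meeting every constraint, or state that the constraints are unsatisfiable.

p0: False, p1: False, p2: False, p3: True

  (1) {p3, p0}: 1 true — at least one ✓
  (2) {p3, p1}: 1 true — exactly one ✓
  (3) {p2, p0}: 0 true — at most one ✓
  (4) {p1, p3, p2, p0}: 1 true — exactly one ✓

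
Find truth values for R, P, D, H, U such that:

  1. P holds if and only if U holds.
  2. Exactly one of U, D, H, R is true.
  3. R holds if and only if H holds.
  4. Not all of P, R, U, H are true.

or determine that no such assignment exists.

R=F, P=F, D=T, H=F, U=F

  (1) P=F, U=F — same ✓
  (2) {U, D, H, R}: 1 true — exactly one ✓
  (3) R=F, H=F — same ✓
  (4) {P, R, U, H}: 0/4 true — not all ✓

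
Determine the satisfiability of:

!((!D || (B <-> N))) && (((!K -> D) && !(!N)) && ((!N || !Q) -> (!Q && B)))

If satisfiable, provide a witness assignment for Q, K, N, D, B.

Q = True, K = True, N = True, D = True, B = False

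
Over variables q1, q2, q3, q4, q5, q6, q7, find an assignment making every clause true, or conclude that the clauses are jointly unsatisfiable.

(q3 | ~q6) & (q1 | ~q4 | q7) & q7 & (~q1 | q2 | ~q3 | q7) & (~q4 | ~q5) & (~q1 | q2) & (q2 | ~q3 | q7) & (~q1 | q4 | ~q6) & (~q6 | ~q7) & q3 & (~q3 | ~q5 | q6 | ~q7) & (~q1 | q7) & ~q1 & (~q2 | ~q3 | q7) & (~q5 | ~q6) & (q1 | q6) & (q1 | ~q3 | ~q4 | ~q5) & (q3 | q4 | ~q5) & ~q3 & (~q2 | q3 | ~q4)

No satisfying assignment exists.

Case q3 = True:
  Clause (~q3) is falsified — contradiction.
Case q3 = False:
  Clause (q3) is falsified — contradiction.
Both cases fail, so the formula is unsatisfiable.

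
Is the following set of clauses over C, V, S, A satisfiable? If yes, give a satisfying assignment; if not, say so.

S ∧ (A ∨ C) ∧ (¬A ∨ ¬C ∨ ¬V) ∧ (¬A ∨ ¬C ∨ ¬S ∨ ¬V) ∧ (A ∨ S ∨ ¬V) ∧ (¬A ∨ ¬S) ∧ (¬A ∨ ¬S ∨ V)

C=T; V=T; S=T; A=F

Unit clause (S) forces S = True.
In (¬A ∨ ¬S) only ¬A is left, so A = False.
In (A ∨ C) only C is left, so C = True.
Set V = True.
Check each clause:
  (S): S holds.
  (A ∨ C): C holds.
  (¬A ∨ ¬C ∨ ¬V): ¬A holds.
  (¬A ∨ ¬C ∨ ¬S ∨ ¬V): ¬A holds.
  (A ∨ S ∨ ¬V): S holds.
  (¬A ∨ ¬S): ¬A holds.
  (¬A ∨ ¬S ∨ V): ¬A holds.
All clauses satisfied.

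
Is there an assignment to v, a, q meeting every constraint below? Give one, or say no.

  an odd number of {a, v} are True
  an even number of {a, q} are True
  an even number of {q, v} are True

Adding constraints 1, 2, 3 mod 2: every variable appears an even number of times on the left, so the left side is 0.
But the right sides sum to 1 (mod 2). 0 ≠ 1 — the system is inconsistent.

No satisfying assignment exists.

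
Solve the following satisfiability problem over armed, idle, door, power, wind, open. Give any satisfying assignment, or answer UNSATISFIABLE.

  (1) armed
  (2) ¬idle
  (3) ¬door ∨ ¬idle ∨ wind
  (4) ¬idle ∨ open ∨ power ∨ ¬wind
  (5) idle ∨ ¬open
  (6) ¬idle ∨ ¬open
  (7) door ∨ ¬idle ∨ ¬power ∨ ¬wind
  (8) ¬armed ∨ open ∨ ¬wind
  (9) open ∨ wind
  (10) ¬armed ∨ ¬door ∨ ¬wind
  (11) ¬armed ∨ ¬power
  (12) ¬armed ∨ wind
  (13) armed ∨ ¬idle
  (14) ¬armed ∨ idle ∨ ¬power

Unsatisfiable — no assignment works.

Case armed = True:
  (¬idle) forces idle = False.
  (idle ∨ ¬open) forces open = False.
  (¬armed ∨ open ∨ ¬wind) forces wind = False.
  Clause (open ∨ wind) is falsified — contradiction.
Case armed = False:
  Clause (armed) is falsified — contradiction.
Both cases fail, so the formula is unsatisfiable.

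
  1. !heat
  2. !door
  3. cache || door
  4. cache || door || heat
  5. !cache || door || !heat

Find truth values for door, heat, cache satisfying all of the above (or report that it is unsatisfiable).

door: False, heat: False, cache: True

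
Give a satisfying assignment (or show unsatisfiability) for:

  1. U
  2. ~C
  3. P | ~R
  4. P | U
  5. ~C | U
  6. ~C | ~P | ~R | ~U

Unit clause (U) forces U = True.
Unit clause (~C) forces C = False.
Set R = True.
  then (P | ~R) forces P = True.
Check each clause:
  (U): U holds.
  (~C): ~C holds.
  (P | ~R): P holds.
  (P | U): P holds.
  (~C | U): ~C holds.
  (~C | ~P | ~R | ~U): ~C holds.
All clauses satisfied.

R=T; U=T; C=F; P=T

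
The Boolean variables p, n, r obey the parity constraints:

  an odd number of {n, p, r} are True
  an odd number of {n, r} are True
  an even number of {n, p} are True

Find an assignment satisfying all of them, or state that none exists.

p=F, n=F, r=T

{n, p, r}: 1 true → odd ✓
{n, r}: 1 true → odd ✓
{n, p}: 0 true → even ✓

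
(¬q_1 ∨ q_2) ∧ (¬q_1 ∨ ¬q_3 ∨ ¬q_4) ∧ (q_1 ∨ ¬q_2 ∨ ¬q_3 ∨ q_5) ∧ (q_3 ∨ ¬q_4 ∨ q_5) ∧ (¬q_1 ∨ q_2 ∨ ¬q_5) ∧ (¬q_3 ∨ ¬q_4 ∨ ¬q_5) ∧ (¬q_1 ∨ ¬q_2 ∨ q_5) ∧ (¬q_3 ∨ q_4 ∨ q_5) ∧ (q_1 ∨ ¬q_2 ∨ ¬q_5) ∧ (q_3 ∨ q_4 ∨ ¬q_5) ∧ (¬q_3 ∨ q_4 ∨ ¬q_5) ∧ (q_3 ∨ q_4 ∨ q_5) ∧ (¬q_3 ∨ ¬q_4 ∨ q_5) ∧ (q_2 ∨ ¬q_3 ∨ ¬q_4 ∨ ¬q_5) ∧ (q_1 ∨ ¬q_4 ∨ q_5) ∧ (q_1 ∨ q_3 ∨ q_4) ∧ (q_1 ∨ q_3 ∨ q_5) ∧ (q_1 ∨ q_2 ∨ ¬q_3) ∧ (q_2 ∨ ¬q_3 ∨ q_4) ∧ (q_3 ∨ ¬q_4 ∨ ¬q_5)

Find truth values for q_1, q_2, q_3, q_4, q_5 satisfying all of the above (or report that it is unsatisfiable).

Case q_3 = True:
  If q_5 = True:
    (¬q_3 ∨ ¬q_4 ∨ ¬q_5) forces q_4 = False.
    clause (¬q_3 ∨ q_4 ∨ ¬q_5) is falsified.
  If q_5 = False:
    (¬q_3 ∨ q_4 ∨ q_5) forces q_4 = True.
    clause (¬q_3 ∨ ¬q_4 ∨ q_5) is falsified.
  Every sub-case reaches a contradiction.
Case q_3 = False:
  If q_5 = True:
    (q_3 ∨ q_4 ∨ ¬q_5) forces q_4 = True.
    clause (q_3 ∨ ¬q_4 ∨ ¬q_5) is falsified.
  If q_5 = False:
    (q_3 ∨ ¬q_4 ∨ q_5) forces q_4 = False.
    clause (q_3 ∨ q_4 ∨ q_5) is falsified.
  Every sub-case reaches a contradiction.
Both cases fail, so the formula is unsatisfiable.

No satisfying assignment exists.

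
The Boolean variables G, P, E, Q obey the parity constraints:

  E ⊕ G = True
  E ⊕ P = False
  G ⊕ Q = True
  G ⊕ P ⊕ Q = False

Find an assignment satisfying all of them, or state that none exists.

G=F, P=T, E=T, Q=T

E ⊕ G = T ⊕ F = True ✓
E ⊕ P = T ⊕ T = False ✓
G ⊕ Q = F ⊕ T = True ✓
G ⊕ P ⊕ Q = F ⊕ T ⊕ T = False ✓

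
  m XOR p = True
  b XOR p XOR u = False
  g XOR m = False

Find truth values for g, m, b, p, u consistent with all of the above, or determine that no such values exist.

g = True, m = True, b = False, p = False, u = False

m XOR p = T XOR F = True ✓
b XOR p XOR u = F XOR F XOR F = False ✓
g XOR m = T XOR T = False ✓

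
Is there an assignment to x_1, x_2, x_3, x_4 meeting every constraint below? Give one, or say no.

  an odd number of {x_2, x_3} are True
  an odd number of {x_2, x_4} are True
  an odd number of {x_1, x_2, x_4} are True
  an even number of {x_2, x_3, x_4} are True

x_1 = False, x_2 = False, x_3 = True, x_4 = True

{x_2, x_3}: 1 true → odd ✓
{x_2, x_4}: 1 true → odd ✓
{x_1, x_2, x_4}: 1 true → odd ✓
{x_2, x_3, x_4}: 2 true → even ✓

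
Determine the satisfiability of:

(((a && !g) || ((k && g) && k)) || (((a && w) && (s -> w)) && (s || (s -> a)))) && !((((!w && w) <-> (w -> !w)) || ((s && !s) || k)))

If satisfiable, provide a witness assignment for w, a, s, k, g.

w: False, a: True, s: True, k: False, g: False

  ((a && !g) || ((k && g) && k)) || (((a && w) && (s -> w)) && (s || (s -> a))) = True
    (a && !g) || ((k && g) && k) = True
      a && !g = True
        !g = True
      (k && g) && k = False
        k && g = False
    ((a && w) && (s -> w)) && (s || (s -> a)) = False
      (a && w) && (s -> w) = False
        a && w = False
        s -> w = False
      s || (s -> a) = True
        s -> a = True
  !((((!w && w) <-> (w -> !w)) || ((s && !s) || k))) = True
    ((!w && w) <-> (w -> !w)) || ((s && !s) || k) = False
      (!w && w) <-> (w -> !w) = False
        !w && w = False
          !w = True
        w -> !w = True
          !w = True
      (s && !s) || k = False
        s && !s = False
          !s = False
Both conjuncts True, so the formula holds.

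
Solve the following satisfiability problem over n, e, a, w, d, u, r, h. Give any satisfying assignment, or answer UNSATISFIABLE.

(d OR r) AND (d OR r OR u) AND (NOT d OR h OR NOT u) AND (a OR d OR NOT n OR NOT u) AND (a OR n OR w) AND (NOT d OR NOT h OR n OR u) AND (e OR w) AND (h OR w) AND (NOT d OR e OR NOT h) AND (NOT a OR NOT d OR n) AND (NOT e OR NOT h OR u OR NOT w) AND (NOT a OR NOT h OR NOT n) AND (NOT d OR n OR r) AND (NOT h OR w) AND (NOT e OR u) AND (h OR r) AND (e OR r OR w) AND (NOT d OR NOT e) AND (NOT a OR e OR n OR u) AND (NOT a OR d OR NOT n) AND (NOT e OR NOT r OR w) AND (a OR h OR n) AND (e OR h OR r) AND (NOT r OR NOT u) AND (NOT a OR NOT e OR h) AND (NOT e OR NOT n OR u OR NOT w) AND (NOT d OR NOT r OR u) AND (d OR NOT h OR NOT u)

n=T; e=F; a=F; w=T; d=F; u=F; r=T; h=F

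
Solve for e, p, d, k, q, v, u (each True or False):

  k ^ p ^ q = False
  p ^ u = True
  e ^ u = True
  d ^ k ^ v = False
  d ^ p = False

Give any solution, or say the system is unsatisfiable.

e = False; p = False; d = False; k = False; q = False; v = False; u = True

k ^ p ^ q = F ^ F ^ F = False ✓
p ^ u = F ^ T = True ✓
e ^ u = F ^ T = True ✓
d ^ k ^ v = F ^ F ^ F = False ✓
d ^ p = F ^ F = False ✓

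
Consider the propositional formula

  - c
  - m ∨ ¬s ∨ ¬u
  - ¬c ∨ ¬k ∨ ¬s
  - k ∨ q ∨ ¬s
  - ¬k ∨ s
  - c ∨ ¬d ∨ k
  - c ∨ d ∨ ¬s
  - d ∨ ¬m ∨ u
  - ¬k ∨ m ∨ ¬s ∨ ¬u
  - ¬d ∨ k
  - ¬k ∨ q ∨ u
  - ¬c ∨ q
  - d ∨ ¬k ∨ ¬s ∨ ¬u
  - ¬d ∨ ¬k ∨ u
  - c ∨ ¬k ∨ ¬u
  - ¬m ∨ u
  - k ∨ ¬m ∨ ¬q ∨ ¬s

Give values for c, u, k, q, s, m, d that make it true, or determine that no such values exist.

Unit clause (c) forces c = True.
In (¬c ∨ q) only q is left, so q = True.
Set u = True.
Try k = True:
  (¬c ∨ ¬k ∨ ¬s) forces s = False.
  clause (¬k ∨ s) is falsified — backtrack.
So k = False.
  then (¬d ∨ k) forces d = False.
Set s = False.
Set m = True.
All clauses satisfied.

c = True, u = True, k = False, q = True, s = False, m = True, d = False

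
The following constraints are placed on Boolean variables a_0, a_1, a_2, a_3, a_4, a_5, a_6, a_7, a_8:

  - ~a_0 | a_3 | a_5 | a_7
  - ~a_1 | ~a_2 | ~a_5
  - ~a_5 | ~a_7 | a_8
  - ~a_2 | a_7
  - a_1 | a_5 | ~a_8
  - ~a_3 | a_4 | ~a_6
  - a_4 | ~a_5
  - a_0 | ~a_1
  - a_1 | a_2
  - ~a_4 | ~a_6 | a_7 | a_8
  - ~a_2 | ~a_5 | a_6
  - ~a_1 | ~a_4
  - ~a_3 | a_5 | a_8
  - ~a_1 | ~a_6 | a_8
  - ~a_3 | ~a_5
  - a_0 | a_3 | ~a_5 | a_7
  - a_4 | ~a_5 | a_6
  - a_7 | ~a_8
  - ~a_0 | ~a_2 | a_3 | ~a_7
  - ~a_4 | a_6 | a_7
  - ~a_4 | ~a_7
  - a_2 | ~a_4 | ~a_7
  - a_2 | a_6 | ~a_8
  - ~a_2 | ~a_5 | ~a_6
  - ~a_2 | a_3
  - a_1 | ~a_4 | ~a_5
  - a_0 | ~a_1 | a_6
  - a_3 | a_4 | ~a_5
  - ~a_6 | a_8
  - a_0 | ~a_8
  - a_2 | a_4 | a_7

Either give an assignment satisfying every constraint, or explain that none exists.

a_0 = True; a_1 = True; a_2 = False; a_3 = False; a_4 = False; a_5 = False; a_6 = False; a_7 = True; a_8 = False

Set a_0 = True.
Set a_1 = True.
  then (~a_1 | ~a_4) forces a_4 = False.
  then (a_4 | ~a_5) forces a_5 = False.
Set a_2 = False.
  then (a_2 | a_4 | a_7) forces a_7 = True.
Try a_3 = True:
  (~a_3 | a_4 | ~a_6) forces a_6 = False.
  (~a_3 | a_5 | a_8) forces a_8 = True.
  clause (a_2 | a_6 | ~a_8) is falsified — backtrack.
So a_3 = False.
Set a_6 = False.
  then (a_2 | a_6 | ~a_8) forces a_8 = False.
All clauses satisfied.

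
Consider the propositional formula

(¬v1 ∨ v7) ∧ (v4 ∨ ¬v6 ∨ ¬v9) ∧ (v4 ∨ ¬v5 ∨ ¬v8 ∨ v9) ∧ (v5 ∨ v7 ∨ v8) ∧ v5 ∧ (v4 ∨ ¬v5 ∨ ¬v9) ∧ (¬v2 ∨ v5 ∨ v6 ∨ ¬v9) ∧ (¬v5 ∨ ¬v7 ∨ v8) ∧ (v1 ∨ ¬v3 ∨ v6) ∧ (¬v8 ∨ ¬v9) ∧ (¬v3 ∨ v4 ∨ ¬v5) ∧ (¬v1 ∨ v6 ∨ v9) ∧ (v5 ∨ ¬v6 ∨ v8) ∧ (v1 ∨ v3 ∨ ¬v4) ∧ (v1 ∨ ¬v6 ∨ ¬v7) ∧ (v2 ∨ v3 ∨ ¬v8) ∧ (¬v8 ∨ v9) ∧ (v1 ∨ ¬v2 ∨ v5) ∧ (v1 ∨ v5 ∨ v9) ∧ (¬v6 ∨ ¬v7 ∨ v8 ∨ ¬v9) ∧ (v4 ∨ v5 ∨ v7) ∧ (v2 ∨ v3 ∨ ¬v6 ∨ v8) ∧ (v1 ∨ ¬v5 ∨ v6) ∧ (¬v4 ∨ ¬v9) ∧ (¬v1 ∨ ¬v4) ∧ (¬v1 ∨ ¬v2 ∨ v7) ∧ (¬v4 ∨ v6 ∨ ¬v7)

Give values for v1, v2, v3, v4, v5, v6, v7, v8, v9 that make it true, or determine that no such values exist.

Unit clause (v5) forces v5 = True.
Set v1 = False.
  then (v1 ∨ ¬v5 ∨ v6) forces v6 = True.
  then (v1 ∨ ¬v6 ∨ ¬v7) forces v7 = False.
Set v2 = True.
Set v3 = False.
  then (v1 ∨ v3 ∨ ¬v4) forces v4 = False.
  then (v4 ∨ ¬v6 ∨ ¬v9) forces v9 = False.
  then (v4 ∨ ¬v5 ∨ ¬v8 ∨ v9) forces v8 = False.
All clauses satisfied.

v1=F, v2=T, v3=F, v4=F, v5=T, v6=T, v7=F, v8=F, v9=F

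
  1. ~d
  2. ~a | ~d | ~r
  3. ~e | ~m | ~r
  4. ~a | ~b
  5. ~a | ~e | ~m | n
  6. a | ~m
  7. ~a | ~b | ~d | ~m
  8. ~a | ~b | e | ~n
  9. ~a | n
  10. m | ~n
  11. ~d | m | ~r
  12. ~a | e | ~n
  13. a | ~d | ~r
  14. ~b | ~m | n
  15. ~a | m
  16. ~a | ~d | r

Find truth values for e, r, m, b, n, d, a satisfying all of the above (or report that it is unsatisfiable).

e: False; r: True; m: False; b: True; n: False; d: False; a: False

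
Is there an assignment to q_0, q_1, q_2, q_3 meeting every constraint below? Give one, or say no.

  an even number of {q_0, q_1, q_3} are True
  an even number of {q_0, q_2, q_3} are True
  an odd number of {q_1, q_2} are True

Unsatisfiable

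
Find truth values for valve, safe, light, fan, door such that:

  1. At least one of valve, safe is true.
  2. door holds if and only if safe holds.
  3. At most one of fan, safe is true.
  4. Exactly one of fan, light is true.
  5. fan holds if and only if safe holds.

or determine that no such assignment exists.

valve: True; safe: False; light: True; fan: False; door: False

  (1) {valve, safe}: 1 true — at least one ✓
  (2) door=F, safe=F — same ✓
  (3) {fan, safe}: 0 true — at most one ✓
  (4) {fan, light}: 1 true — exactly one ✓
  (5) fan=F, safe=F — same ✓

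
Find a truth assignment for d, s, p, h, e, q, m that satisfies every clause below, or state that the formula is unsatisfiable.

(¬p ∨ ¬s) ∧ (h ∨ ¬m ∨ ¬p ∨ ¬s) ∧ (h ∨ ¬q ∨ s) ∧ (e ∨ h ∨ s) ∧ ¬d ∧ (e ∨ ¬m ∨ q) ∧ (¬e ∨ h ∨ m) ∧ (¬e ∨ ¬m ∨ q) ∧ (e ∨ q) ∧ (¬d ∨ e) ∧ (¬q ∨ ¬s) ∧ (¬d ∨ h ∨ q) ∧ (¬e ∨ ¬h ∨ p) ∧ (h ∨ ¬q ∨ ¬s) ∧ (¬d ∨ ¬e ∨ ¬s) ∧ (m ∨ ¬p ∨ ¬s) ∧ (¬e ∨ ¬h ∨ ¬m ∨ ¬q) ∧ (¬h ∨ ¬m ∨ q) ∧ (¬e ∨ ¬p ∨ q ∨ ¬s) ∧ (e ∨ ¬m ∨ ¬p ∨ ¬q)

d: False, s: False, p: False, h: True, e: False, q: True, m: True

Unit clause (¬d) forces d = False.
Set s = False.
Set p = False.
Try h = False:
  (h ∨ ¬q ∨ s) forces q = False.
  (e ∨ h ∨ s) forces e = True.
  (¬e ∨ h ∨ m) forces m = True.
  clause (¬e ∨ ¬m ∨ q) is falsified — backtrack.
So h = True.
  then (¬e ∨ ¬h ∨ p) forces e = False.
  then (e ∨ q) forces q = True.
Set m = True.
All clauses satisfied.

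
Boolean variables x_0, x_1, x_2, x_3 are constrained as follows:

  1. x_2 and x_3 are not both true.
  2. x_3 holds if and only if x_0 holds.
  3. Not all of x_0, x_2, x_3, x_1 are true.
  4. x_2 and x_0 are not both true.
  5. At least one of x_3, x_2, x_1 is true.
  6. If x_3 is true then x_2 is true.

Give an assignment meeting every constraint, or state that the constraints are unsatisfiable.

x_0 = False; x_1 = True; x_2 = True; x_3 = False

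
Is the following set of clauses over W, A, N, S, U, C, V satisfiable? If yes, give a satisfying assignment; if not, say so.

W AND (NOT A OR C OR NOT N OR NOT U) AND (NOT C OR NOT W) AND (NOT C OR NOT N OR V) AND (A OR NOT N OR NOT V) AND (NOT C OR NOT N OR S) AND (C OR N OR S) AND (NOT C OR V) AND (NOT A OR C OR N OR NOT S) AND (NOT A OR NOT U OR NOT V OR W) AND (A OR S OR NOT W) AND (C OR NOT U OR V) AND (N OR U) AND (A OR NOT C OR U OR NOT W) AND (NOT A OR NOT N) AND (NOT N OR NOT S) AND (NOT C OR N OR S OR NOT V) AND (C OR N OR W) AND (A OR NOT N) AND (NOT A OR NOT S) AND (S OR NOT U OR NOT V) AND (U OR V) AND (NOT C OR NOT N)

W: True, A: False, N: False, S: True, U: True, C: False, V: True

Unit clause (W) forces W = True.
In (NOT C OR NOT W) only NOT C is left, so C = False.
Try A = True:
  (NOT A OR NOT N) forces N = False.
  (C OR N OR S) forces S = True.
  clause (NOT A OR C OR N OR NOT S) is falsified — backtrack.
So A = False.
  then (A OR S OR NOT W) forces S = True.
  then (NOT N OR NOT S) forces N = False.
  then (N OR U) forces U = True.
  then (C OR NOT U OR V) forces V = True.
All clauses satisfied.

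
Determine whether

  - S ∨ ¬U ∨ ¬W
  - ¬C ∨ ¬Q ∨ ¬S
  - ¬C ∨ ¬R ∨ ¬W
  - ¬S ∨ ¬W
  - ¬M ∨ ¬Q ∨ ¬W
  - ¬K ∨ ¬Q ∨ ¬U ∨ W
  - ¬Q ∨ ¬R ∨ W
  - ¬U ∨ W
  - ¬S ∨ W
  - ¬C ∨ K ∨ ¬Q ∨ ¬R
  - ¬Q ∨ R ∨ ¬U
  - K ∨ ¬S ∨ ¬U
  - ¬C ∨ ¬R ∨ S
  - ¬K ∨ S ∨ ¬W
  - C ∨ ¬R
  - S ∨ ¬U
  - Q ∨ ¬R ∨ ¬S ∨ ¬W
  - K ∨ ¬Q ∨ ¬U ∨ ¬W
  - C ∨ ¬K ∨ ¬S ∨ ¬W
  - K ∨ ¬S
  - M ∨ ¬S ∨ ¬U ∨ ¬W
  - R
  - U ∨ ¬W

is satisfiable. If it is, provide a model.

Case S = True:
  (¬S ∨ ¬W) forces W = False.
  Clause (¬S ∨ W) is falsified — contradiction.
Case S = False:
  (S ∨ ¬U) forces U = False.
  (R) forces R = True.
  (¬C ∨ ¬R ∨ S) forces C = False.
  Clause (C ∨ ¬R) is falsified — contradiction.
Both cases fail, so the formula is unsatisfiable.

The formula is unsatisfiable.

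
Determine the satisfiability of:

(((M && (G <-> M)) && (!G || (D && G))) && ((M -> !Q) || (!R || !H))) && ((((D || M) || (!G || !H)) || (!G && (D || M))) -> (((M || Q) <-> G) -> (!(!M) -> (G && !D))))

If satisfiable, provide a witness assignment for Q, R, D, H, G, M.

Unsatisfiable — no assignment works.

Case M = True: the formula simplifies to ((G && (!G || (D && G))) && (!Q || (!R || !H))) && (G -> (G && !D)).
  G = True: simplifies to (D && (!Q || (!R || !H))) && !D.
    D = True: the conjunct !D is False.
    D = False: the conjunct D is False.
  G = False: the conjunct G is False.
Case M = False: the conjunct M is False.
Both cases fail — unsatisfiable.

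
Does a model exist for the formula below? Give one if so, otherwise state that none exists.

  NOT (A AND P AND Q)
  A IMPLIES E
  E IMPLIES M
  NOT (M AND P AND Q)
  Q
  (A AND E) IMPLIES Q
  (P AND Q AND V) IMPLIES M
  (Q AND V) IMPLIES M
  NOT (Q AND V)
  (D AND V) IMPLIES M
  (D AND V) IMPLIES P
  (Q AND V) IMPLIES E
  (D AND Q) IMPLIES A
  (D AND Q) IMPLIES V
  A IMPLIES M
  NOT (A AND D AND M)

P = True, Q = True, A = False, V = False, E = False, D = False, M = False

Unit clause (Q) forces Q = True.
In (NOT Q OR NOT V) only NOT V is left, so V = False.
In (NOT D OR NOT Q OR V) only NOT D is left, so D = False.
Set P = True.
  then (NOT M OR NOT P OR NOT Q) forces M = False.
  then (NOT E OR M) forces E = False.
  then (NOT A OR NOT P OR NOT Q) forces A = False.
All clauses satisfied.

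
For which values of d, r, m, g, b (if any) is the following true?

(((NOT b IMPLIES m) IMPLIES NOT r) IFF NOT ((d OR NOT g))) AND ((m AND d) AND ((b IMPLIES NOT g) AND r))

d = True, r = True, m = True, g = False, b = False

  ((NOT b IMPLIES m) IMPLIES NOT r) IFF NOT ((d OR NOT g)) = True
    (NOT b IMPLIES m) IMPLIES NOT r = False
      NOT b IMPLIES m = True
        NOT b = True
      NOT r = False
    NOT ((d OR NOT g)) = False
      d OR NOT g = True
        NOT g = True
  (m AND d) AND ((b IMPLIES NOT g) AND r) = True
    m AND d = True
    (b IMPLIES NOT g) AND r = True
      b IMPLIES NOT g = True
        NOT g = True
Both conjuncts True, so the formula holds.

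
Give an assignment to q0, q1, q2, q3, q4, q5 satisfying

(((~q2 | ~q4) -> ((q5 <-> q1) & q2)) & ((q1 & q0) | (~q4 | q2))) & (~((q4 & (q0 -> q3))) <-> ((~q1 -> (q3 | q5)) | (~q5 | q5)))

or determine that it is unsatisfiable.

q0 = True, q1 = True, q2 = True, q3 = False, q4 = False, q5 = True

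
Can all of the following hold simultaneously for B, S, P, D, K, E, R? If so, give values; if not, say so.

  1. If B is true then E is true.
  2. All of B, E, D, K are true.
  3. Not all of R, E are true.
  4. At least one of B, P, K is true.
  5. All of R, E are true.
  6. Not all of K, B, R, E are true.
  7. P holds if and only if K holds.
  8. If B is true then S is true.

The formula is unsatisfiable.

Case R = True:
  (2) forces B = True.
  (1) with B=T forces E = True.
  Constraint (3) is violated (R=T, E=T) — contradiction.
Case R = False:
  Constraint (5) is violated (R=F) — contradiction.
Both cases fail — unsatisfiable.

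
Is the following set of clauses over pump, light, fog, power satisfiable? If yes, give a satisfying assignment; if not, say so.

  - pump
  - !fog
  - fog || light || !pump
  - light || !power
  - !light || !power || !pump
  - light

Unit clause (pump) forces pump = True.
Unit clause (!fog) forces fog = False.
In (fog || light || !pump) only light is left, so light = True.
In (!light || !power || !pump) only !power is left, so power = False.
Check each clause:
  (pump): pump holds.
  (!fog): !fog holds.
  (fog || light || !pump): light holds.
  (light || !power): light holds.
  (!light || !power || !pump): !power holds.
  (light): light holds.
All clauses satisfied.

pump = True, light = True, fog = False, power = False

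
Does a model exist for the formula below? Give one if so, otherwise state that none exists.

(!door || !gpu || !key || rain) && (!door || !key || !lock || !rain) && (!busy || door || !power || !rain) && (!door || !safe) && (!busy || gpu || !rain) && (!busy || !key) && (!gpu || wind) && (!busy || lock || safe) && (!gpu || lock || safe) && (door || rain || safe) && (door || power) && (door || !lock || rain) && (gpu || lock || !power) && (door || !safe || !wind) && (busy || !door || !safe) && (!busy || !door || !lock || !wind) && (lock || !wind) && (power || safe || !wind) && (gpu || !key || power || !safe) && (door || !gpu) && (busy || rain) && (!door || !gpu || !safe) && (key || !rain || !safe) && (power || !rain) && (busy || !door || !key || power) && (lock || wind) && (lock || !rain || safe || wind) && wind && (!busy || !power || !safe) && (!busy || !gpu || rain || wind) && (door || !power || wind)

Unit clause (wind) forces wind = True.
In (lock || !wind) only lock is left, so lock = True.
Try safe = True:
  (!door || !safe) forces door = False.
  clause (door || !safe || !wind) is falsified — backtrack.
So safe = False.
  then (power || safe || !wind) forces power = True.
Set gpu = True.
  then (door || !gpu) forces door = True.
  then (!busy || !door || !lock || !wind) forces busy = False.
  then (busy || rain) forces rain = True.
  then (!door || !key || !lock || !rain) forces key = False.
All clauses satisfied.

safe=F; power=T; gpu=T; wind=T; key=F; door=T; busy=F; lock=T; rain=T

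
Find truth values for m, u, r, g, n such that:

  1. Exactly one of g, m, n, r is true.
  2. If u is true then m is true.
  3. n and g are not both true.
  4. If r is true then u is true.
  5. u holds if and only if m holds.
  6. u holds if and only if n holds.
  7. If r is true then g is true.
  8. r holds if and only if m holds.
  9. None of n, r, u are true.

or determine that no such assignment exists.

m = False; u = False; r = False; g = True; n = False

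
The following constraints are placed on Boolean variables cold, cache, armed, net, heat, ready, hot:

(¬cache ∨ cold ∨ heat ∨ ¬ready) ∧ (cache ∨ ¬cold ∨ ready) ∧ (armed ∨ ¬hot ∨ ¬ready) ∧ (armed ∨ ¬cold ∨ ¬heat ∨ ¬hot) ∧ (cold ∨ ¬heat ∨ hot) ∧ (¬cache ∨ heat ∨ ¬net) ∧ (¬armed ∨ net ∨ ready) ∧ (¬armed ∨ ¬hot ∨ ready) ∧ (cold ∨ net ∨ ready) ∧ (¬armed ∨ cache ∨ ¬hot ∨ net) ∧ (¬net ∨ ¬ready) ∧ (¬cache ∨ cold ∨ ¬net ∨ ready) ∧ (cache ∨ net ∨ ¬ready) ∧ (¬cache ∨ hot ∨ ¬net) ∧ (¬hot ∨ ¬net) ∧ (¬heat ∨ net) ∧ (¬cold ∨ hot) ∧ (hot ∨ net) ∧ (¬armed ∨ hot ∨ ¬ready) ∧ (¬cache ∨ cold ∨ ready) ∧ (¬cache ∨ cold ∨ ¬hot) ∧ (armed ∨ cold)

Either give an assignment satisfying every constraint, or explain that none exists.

cold = False, cache = False, armed = True, net = True, heat = False, ready = False, hot = False

Set cold = False.
  then (armed ∨ cold) forces armed = True.
Try cache = True:
  (¬cache ∨ cold ∨ ready) forces ready = True.
  (¬cache ∨ cold ∨ heat ∨ ¬ready) forces heat = True.
  (cold ∨ ¬heat ∨ hot) forces hot = True.
  clause (¬cache ∨ cold ∨ ¬hot) is falsified — backtrack.
So cache = False.
Try net = False:
  (¬armed ∨ net ∨ ready) forces ready = True.
  clause (cache ∨ net ∨ ¬ready) is falsified — backtrack.
So net = True.
  then (¬net ∨ ¬ready) forces ready = False.
  then (¬hot ∨ ¬net) forces hot = False.
  then (cold ∨ ¬heat ∨ hot) forces heat = False.
All clauses satisfied.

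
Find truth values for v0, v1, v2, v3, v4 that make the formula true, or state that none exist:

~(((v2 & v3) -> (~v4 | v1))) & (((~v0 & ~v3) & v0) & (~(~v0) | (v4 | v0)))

No satisfying assignment exists.

Case v0 = True: the conjunct ~v0 is False.
Case v0 = False: the conjunct v0 is False.
Both cases fail — unsatisfiable.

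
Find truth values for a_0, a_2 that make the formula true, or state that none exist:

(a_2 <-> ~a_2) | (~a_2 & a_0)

a_0: True; a_2: False

  (a_2 <-> ~a_2) | (~a_2 & a_0) = True
    a_2 <-> ~a_2 = False
      ~a_2 = True
    ~a_2 & a_0 = True
      ~a_2 = True
The formula evaluates to True.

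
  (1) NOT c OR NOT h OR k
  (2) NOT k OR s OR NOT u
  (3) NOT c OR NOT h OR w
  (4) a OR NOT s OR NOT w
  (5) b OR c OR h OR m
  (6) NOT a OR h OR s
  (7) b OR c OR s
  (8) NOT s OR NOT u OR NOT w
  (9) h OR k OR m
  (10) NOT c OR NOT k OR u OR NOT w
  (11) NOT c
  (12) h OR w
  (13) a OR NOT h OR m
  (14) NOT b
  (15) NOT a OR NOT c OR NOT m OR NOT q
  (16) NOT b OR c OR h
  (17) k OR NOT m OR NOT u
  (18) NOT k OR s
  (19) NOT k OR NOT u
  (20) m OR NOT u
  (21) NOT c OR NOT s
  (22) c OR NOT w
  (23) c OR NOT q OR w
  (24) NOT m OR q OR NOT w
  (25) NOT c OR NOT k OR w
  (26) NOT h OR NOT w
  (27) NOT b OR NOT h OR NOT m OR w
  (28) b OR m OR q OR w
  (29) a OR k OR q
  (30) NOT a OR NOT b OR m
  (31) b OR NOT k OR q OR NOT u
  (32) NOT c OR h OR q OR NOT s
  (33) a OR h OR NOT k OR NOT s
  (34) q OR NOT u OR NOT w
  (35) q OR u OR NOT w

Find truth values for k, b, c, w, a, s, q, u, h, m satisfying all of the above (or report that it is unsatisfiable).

k: False, b: False, c: False, w: False, a: True, s: True, q: False, u: False, h: True, m: True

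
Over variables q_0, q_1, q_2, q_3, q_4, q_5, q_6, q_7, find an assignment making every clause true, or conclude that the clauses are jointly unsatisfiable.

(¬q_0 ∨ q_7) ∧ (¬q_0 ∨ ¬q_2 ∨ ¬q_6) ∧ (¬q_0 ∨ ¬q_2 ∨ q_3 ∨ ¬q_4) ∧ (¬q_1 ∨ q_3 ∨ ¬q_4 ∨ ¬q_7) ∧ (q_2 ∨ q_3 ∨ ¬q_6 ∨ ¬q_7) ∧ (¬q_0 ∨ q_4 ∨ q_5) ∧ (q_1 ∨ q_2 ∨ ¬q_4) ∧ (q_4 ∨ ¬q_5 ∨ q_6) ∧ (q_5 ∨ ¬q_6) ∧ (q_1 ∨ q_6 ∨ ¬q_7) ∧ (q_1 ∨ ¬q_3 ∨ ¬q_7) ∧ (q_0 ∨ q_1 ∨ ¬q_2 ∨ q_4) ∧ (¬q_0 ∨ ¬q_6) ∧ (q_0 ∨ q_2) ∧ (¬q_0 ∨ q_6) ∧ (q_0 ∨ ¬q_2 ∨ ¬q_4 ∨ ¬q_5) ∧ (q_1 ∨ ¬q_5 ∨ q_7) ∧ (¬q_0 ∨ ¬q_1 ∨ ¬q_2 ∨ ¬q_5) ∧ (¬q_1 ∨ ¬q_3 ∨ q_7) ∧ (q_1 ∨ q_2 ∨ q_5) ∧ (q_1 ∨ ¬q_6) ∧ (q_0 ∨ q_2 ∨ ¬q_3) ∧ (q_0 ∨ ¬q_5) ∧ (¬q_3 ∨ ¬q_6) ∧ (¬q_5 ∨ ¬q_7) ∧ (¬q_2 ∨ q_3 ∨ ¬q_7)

q_0 = False, q_1 = False, q_2 = True, q_3 = False, q_4 = True, q_5 = False, q_6 = False, q_7 = False

Try q_0 = True:
  (¬q_0 ∨ q_7) forces q_7 = True.
  (¬q_0 ∨ ¬q_6) forces q_6 = False.
  clause (¬q_0 ∨ q_6) is falsified — backtrack.
So q_0 = False.
  then (q_0 ∨ q_2) forces q_2 = True.
  then (q_0 ∨ ¬q_5) forces q_5 = False.
  then (q_5 ∨ ¬q_6) forces q_6 = False.
Set q_1 = False.
  then (q_1 ∨ q_6 ∨ ¬q_7) forces q_7 = False.
  then (q_0 ∨ q_1 ∨ ¬q_2 ∨ q_4) forces q_4 = True.
Set q_3 = False.
All clauses satisfied.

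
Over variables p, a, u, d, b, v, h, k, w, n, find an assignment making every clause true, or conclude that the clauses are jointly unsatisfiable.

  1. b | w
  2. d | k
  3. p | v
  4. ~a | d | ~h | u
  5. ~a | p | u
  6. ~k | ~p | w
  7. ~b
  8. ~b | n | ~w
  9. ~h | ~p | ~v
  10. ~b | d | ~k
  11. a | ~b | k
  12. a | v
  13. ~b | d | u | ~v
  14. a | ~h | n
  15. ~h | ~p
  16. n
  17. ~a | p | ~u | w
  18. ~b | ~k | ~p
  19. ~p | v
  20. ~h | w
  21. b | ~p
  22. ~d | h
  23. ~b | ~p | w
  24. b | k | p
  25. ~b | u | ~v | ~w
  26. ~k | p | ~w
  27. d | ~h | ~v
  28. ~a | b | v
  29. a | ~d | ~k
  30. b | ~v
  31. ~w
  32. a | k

Case b = True:
  Clause (~b) is falsified — contradiction.
Case b = False:
  (b | w) forces w = True.
  Clause (~w) is falsified — contradiction.
Both cases fail, so the formula is unsatisfiable.

The formula is unsatisfiable.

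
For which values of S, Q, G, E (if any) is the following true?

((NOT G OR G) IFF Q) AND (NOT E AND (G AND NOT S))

S: False, Q: True, G: True, E: False

  (NOT G OR G) IFF Q = True
    NOT G OR G = True
      NOT G = False
  NOT E AND (G AND NOT S) = True
    NOT E = True
    G AND NOT S = True
      NOT S = True
Both conjuncts True, so the formula holds.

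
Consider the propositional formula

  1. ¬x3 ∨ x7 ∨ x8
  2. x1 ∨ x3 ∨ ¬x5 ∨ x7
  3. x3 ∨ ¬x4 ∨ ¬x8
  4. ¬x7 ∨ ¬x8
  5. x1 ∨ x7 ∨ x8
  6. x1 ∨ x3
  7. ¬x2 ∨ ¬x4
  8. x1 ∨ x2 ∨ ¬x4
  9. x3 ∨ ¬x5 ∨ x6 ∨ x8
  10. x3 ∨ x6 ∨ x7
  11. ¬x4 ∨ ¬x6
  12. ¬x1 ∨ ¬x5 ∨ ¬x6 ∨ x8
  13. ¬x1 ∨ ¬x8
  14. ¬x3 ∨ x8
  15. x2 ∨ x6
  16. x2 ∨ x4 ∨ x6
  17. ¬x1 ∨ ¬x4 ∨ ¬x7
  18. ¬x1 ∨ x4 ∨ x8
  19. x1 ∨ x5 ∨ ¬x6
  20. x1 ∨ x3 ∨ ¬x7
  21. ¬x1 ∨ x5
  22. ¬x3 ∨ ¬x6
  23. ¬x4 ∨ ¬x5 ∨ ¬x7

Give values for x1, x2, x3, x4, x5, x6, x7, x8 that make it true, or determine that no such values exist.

x1 = False, x2 = True, x3 = True, x4 = False, x5 = True, x6 = False, x7 = False, x8 = True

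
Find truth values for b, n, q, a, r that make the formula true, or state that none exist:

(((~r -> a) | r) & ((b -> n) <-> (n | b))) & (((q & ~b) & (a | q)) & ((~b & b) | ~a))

b=F, n=T, q=T, a=F, r=T

  ((~r -> a) | r) & ((b -> n) <-> (n | b)) = True
    (~r -> a) | r = True
      ~r -> a = True
        ~r = False
    (b -> n) <-> (n | b) = True
      b -> n = True
      n | b = True
  ((q & ~b) & (a | q)) & ((~b & b) | ~a) = True
    (q & ~b) & (a | q) = True
      q & ~b = True
        ~b = True
      a | q = True
    (~b & b) | ~a = True
      ~b & b = False
        ~b = True
      ~a = True
Both conjuncts True, so the formula holds.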